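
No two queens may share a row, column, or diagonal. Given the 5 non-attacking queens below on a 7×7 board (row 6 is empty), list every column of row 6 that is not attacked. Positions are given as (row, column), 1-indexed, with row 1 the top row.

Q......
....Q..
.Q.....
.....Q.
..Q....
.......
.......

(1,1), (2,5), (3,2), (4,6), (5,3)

columns 7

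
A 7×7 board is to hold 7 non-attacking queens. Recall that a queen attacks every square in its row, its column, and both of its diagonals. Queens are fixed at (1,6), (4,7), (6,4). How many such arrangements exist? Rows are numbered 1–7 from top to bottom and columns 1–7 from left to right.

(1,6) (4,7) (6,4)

Branch on row 2: col 1 → 0; col 2 → 0; col 3 → 1.
Sum: 0 + 0 + 1 = 1.

1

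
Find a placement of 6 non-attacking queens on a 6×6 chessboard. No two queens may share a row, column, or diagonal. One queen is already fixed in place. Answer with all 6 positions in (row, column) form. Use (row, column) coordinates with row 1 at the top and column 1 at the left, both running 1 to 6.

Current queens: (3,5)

Row 1: attacked by (3,5)→{3,5}. Safe: 1, 2, 4, 6. Place at column 4.
Row 2: attacked by (1,4)→{3,4,5}; (3,5)→{4,5,6}. Safe: 1, 2. Place at column 1.
Row 4: attacked by (1,4)→{1,4}; (2,1)→{1,3}; (3,5)→{4,5,6}. Safe: 2. Place at column 2.
Row 5: attacked by (1,4)→{4}; (2,1)→{1,4}; (3,5)→{3,5}; (4,2)→{1,2,3}. Safe: 6. Place at column 6.
Row 6: attacked by (1,4)→{4}; (2,1)→{1,5}; (3,5)→{2,5}; (4,2)→{2,4}; (5,6)→{5,6}. Safe: 3. Place at column 3.
Columns [4, 1, 5, 2, 6, 3], r−c [-3, 1, -2, 2, -1, 3], r+c [5, 3, 8, 6, 11, 9] are all distinct, so no two queens attack.

(1,4) (2,1) (3,5) (4,2) (5,6) (6,3)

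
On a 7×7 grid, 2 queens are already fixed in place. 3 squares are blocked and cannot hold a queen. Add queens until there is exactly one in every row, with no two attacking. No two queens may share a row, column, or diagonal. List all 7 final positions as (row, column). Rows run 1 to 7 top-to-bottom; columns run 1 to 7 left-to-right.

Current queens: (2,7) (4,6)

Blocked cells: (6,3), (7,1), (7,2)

Row 1: attacked by (2,7)→{6,7}; (4,6)→{3,6}. Safe: 1, 2, 4, 5. Place at column 5.
Row 3: attacked by (1,5)→{3,5,7}; (2,7)→{6,7}; (4,6)→{5,6,7}. Safe: 1, 2, 4. Place at column 2.
Row 5: attacked by (1,5)→{1,5}; (2,7)→{4,7}; (3,2)→{2,4}; (4,6)→{5,6,7}. Safe: 3. Place at column 3.
Row 6: attacked by (1,5)→{5}; (2,7)→{3,7}; (3,2)→{2,5}; (4,6)→{4,6}; (5,3)→{2,3,4}. Blocked: 3. Safe: 1. Place at column 1.
Row 7: attacked by (1,5)→{5}; (2,7)→{2,7}; (3,2)→{2,6}; (4,6)→{3,6}; (5,3)→{1,3,5}; (6,1)→{1,2}. Blocked: 1,2. Safe: 4. Place at column 4.
Columns [5, 7, 2, 6, 3, 1, 4], r−c [-4, -5, 1, -2, 2, 5, 3], r+c [6, 9, 5, 10, 8, 7, 11] are all distinct, so no two queens attack.

(1,5) (2,7) (3,2) (4,6) (5,3) (6,1) (7,4)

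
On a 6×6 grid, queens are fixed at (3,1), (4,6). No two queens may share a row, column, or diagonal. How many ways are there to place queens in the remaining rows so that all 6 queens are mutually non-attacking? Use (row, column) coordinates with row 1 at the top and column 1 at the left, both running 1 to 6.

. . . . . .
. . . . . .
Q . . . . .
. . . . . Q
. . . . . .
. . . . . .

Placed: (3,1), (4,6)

Branch on row 1: col 2 → 0; col 4 → 0; col 5 → 1.
Sum: 0 + 0 + 1 = 1.

1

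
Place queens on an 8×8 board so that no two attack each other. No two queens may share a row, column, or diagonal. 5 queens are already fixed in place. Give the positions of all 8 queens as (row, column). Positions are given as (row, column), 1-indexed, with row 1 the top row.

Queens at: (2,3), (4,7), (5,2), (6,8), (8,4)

Row 1: attacked by (2,3)→{2,3,4}; (4,7)→{4,7}; (5,2)→{2,6}; (6,8)→{3,8}; (8,4)→{4}. Safe: 1, 5. Place at column 5.
Row 3: attacked by (1,5)→{3,5,7}; (2,3)→{2,3,4}; (4,7)→{6,7,8}; (5,2)→{2,4}; (6,8)→{5,8}; (8,4)→{4}. Safe: 1. Place at column 1.
Row 7: attacked by (1,5)→{5}; (2,3)→{3,8}; (3,1)→{1,5}; (4,7)→{4,7}; (5,2)→{2,4}; (6,8)→{7,8}; (8,4)→{3,4,5}. Safe: 6. Place at column 6.
Columns [5, 3, 1, 7, 2, 8, 6, 4], r−c [-4, -1, 2, -3, 3, -2, 1, 4], r+c [6, 5, 4, 11, 7, 14, 13, 12] are all distinct, so no two queens attack.

(1,5) (2,3) (3,1) (4,7) (5,2) (6,8) (7,6) (8,4)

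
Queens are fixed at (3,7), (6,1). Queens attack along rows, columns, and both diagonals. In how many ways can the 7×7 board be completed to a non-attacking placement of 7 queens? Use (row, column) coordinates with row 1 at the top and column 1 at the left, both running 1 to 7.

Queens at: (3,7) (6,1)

Branch on row 1: col 2 → 0; col 3 → 0; col 4 → 1.
Sum: 0 + 0 + 1 = 1.

1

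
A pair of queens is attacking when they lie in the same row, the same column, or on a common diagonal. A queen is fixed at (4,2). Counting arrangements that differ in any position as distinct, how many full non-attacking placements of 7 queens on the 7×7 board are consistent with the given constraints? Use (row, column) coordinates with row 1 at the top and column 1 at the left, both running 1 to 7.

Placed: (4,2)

Branch on row 1: col 1 → 1; col 3 → 2; col 4 → 2; col 6 → 0; col 7 → 1.
Sum: 1 + 2 + 2 + 0 + 1 = 6.

6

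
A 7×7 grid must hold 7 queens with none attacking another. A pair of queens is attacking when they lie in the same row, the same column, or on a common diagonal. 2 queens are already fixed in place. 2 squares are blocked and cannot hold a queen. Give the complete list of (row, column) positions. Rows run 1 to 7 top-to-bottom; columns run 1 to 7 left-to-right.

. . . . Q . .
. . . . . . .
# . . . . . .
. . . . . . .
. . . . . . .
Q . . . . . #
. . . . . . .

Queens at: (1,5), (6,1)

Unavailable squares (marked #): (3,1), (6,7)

Row 2: attacked by (1,5)→{4,5,6}; (6,1)→{1,5}. Safe: 2, 3, 7. Place at column 7.
Row 3: attacked by (1,5)→{3,5,7}; (2,7)→{6,7}; (6,1)→{1,4}. Blocked: 1. Safe: 2. Place at column 2.
Row 4: attacked by (1,5)→{2,5}; (2,7)→{5,7}; (3,2)→{1,2,3}; (6,1)→{1,3}. Safe: 4, 6. Place at column 6.
Row 5: attacked by (1,5)→{1,5}; (2,7)→{4,7}; (3,2)→{2,4}; (4,6)→{5,6,7}; (6,1)→{1,2}. Safe: 3. Place at column 3.
Row 7: attacked by (1,5)→{5}; (2,7)→{2,7}; (3,2)→{2,6}; (4,6)→{3,6}; (5,3)→{1,3,5}; (6,1)→{1,2}. Safe: 4. Place at column 4.
Columns [5, 7, 2, 6, 3, 1, 4], r−c [-4, -5, 1, -2, 2, 5, 3], r+c [6, 9, 5, 10, 8, 7, 11] are all distinct, so no two queens attack.

(1,5) (2,7) (3,2) (4,6) (5,3) (6,1) (7,4)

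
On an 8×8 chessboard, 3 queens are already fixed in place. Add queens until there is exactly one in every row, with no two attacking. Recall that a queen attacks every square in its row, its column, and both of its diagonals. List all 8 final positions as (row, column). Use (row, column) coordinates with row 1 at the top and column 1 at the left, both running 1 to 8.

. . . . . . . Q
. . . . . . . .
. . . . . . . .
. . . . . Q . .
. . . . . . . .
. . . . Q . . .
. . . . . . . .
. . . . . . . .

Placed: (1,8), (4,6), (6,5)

(1,8) (2,3) (3,1) (4,6) (5,2) (6,5) (7,7) (8,4)

Row 2: attacked by (1,8)→{7,8}; (4,6)→{4,6,8}; (6,5)→{1,5}. Safe: 2, 3. Place at column 3.
Row 3: attacked by (1,8)→{6,8}; (2,3)→{2,3,4}; (4,6)→{5,6,7}; (6,5)→{2,5,8}. Safe: 1. Place at column 1.
Row 5: attacked by (1,8)→{4,8}; (2,3)→{3,6}; (3,1)→{1,3}; (4,6)→{5,6,7}; (6,5)→{4,5,6}. Safe: 2. Place at column 2.
Row 7: attacked by (1,8)→{2,8}; (2,3)→{3,8}; (3,1)→{1,5}; (4,6)→{3,6}; (5,2)→{2,4}; (6,5)→{4,5,6}. Safe: 7. Place at column 7.
Row 8: attacked by (1,8)→{1,8}; (2,3)→{3}; (3,1)→{1,6}; (4,6)→{2,6}; (5,2)→{2,5}; (6,5)→{3,5,7}; (7,7)→{6,7,8}. Safe: 4. Place at column 4.
Columns [8, 3, 1, 6, 2, 5, 7, 4], r−c [-7, -1, 2, -2, 3, 1, 0, 4], r+c [9, 5, 4, 10, 7, 11, 14, 12] are all distinct, so no two queens attack.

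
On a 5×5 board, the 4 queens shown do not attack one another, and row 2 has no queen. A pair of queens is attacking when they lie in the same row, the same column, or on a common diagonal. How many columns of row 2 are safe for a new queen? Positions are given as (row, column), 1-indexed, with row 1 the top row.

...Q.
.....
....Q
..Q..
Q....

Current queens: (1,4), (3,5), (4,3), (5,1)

1

(1,4) attacks row 2 at column 4 and diagonals 3, 5.
(3,5) attacks row 2 at column 5 and diagonals 4.
(4,3) attacks row 2 at column 3 and diagonals 1, 5.
(5,1) attacks row 2 at column 1 and diagonals 4.
Attacked columns: {1, 3, 4, 5}. Safe: {2}.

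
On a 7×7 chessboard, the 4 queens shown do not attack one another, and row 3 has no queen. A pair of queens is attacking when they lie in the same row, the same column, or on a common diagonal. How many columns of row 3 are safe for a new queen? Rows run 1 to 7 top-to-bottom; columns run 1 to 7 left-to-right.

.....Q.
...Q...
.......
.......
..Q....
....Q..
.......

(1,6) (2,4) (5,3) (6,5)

(1,6) attacks row 3 at column 6 and diagonals 4.
(2,4) attacks row 3 at column 4 and diagonals 3, 5.
(5,3) attacks row 3 at column 3 and diagonals 1, 5.
(6,5) attacks row 3 at column 5 and diagonals 2.
Attacked columns: {1, 2, 3, 4, 5, 6}. Safe: {7}.

1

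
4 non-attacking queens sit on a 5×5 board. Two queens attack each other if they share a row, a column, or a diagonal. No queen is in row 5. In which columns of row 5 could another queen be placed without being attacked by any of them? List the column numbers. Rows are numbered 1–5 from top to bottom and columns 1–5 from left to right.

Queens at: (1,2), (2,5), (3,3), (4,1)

(1,2) attacks row 5 at column 2.
(2,5) attacks row 5 at column 5 and diagonals 2.
(3,3) attacks row 5 at column 3 and diagonals 1, 5.
(4,1) attacks row 5 at column 1 and diagonals 2.
Attacked columns: {1, 2, 3, 5}. Safe: {4}.

columns 4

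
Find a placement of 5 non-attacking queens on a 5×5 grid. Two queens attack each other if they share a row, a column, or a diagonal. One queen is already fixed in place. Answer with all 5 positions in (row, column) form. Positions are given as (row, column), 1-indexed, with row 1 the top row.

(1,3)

Row 2: attacked by (1,3)→{2,3,4}. Safe: 1, 5. Place at column 5.
Row 3: attacked by (1,3)→{1,3,5}; (2,5)→{4,5}. Safe: 2. Place at column 2.
Row 4: attacked by (1,3)→{3}; (2,5)→{3,5}; (3,2)→{1,2,3}. Safe: 4. Place at column 4.
Row 5: attacked by (1,3)→{3}; (2,5)→{2,5}; (3,2)→{2,4}; (4,4)→{3,4,5}. Safe: 1. Place at column 1.
Columns [3, 5, 2, 4, 1], r−c [-2, -3, 1, 0, 4], r+c [4, 7, 5, 8, 6] are all distinct, so no two queens attack.

(1,3) (2,5) (3,2) (4,4) (5,1)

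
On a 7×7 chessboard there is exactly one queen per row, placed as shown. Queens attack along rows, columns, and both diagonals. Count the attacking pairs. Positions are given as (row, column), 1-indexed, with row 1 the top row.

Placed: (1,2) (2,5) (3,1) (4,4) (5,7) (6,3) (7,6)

0

All columns are distinct and no two queens satisfy |Δrow| = |Δcol|, so no pair attacks.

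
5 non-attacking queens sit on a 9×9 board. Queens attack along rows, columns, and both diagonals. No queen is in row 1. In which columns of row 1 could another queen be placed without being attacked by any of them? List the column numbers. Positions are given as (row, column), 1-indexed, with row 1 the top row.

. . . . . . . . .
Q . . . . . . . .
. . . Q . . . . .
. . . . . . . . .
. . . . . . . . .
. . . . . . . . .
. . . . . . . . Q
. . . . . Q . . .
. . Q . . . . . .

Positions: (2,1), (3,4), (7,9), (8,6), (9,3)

columns 5, 7, 8

(2,1) attacks row 1 at column 1 and diagonals 2.
(3,4) attacks row 1 at column 4 and diagonals 2, 6.
(7,9) attacks row 1 at column 9 and diagonals 3.
(8,6) attacks row 1 at column 6.
(9,3) attacks row 1 at column 3.
Attacked columns: {1, 2, 3, 4, 6, 9}. Safe: {5, 7, 8}.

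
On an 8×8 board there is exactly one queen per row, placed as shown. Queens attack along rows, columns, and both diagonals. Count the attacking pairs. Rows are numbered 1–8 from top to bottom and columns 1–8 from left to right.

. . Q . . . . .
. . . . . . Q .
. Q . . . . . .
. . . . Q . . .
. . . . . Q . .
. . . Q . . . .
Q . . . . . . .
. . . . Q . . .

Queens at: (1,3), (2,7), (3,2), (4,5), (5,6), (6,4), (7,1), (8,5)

3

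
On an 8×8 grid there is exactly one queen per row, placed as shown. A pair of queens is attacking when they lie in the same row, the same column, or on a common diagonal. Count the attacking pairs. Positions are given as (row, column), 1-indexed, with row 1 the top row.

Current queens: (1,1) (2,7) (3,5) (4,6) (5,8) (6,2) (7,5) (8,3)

3

Same column: (3,5)–(7,5) (column 5).
Same diagonal: (3,5)–(4,6) (|3−4| = |5−6| = 1); (3,5)–(6,2) (|3−6| = |5−2| = 3).
Total attacking pairs: 3.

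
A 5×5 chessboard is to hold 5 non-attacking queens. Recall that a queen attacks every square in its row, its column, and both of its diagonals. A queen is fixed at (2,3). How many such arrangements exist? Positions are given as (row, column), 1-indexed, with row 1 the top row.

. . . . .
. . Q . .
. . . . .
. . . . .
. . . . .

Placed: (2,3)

2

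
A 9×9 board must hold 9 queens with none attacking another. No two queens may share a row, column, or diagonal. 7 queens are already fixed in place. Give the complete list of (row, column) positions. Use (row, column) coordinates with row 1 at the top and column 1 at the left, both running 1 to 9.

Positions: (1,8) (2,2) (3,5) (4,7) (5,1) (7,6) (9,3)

(1,8) (2,2) (3,5) (4,7) (5,1) (6,4) (7,6) (8,9) (9,3)

Row 6: attacked by (1,8)→{3,8}; (2,2)→{2,6}; (3,5)→{2,5,8}; (4,7)→{5,7,9}; (5,1)→{1,2}; (7,6)→{5,6,7}; (9,3)→{3,6}. Safe: 4. Place at column 4.
Row 8: attacked by (1,8)→{1,8}; (2,2)→{2,8}; (3,5)→{5}; (4,7)→{3,7}; (5,1)→{1,4}; (6,4)→{2,4,6}; (7,6)→{5,6,7}; (9,3)→{2,3,4}. Safe: 9. Place at column 9.
Columns [8, 2, 5, 7, 1, 4, 6, 9, 3], r−c [-7, 0, -2, -3, 4, 2, 1, -1, 6], r+c [9, 4, 8, 11, 6, 10, 13, 17, 12] are all distinct, so no two queens attack.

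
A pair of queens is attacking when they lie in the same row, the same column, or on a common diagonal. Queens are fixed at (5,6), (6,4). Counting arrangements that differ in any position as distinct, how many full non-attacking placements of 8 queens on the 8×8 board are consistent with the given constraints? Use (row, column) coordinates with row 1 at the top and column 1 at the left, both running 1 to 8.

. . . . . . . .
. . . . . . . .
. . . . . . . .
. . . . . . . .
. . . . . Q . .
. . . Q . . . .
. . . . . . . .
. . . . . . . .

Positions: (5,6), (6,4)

Branch on row 1: col 1 → 0; col 3 → 2; col 5 → 0; col 7 → 1; col 8 → 0.
Sum: 0 + 2 + 0 + 1 + 0 = 3.

3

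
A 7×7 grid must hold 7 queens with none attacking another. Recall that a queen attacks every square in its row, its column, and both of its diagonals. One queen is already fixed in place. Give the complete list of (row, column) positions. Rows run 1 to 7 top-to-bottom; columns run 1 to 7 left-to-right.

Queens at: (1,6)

Row 2: attacked by (1,6)→{5,6,7}. Safe: 1, 2, 3, 4. Place at column 4.
Row 3: attacked by (1,6)→{4,6}; (2,4)→{3,4,5}. Safe: 1, 2, 7. Place at column 7.
Row 4: attacked by (1,6)→{3,6}; (2,4)→{2,4,6}; (3,7)→{6,7}. Safe: 1, 5. Place at column 1.
Row 5: attacked by (1,6)→{2,6}; (2,4)→{1,4,7}; (3,7)→{5,7}; (4,1)→{1,2}. Safe: 3. Place at column 3.
Row 6: attacked by (1,6)→{1,6}; (2,4)→{4}; (3,7)→{4,7}; (4,1)→{1,3}; (5,3)→{2,3,4}. Safe: 5. Place at column 5.
Row 7: attacked by (1,6)→{6}; (2,4)→{4}; (3,7)→{3,7}; (4,1)→{1,4}; (5,3)→{1,3,5}; (6,5)→{4,5,6}. Safe: 2. Place at column 2.
Columns [6, 4, 7, 1, 3, 5, 2], r−c [-5, -2, -4, 3, 2, 1, 5], r+c [7, 6, 10, 5, 8, 11, 9] are all distinct, so no two queens attack.

(1,6) (2,4) (3,7) (4,1) (5,3) (6,5) (7,2)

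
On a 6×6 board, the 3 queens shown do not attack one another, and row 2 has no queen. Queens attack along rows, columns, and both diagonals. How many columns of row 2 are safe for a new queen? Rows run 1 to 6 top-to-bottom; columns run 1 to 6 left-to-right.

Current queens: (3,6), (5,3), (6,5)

(3,6) attacks row 2 at column 6 and diagonals 5.
(5,3) attacks row 2 at column 3 and diagonals 6.
(6,5) attacks row 2 at column 5 and diagonals 1.
Attacked columns: {1, 3, 5, 6}. Safe: {2, 4}.

2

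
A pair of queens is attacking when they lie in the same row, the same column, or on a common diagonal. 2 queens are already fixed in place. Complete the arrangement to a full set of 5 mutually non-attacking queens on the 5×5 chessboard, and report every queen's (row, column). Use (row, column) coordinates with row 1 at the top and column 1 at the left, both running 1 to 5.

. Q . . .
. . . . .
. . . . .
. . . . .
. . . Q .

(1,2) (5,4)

Row 2: attacked by (1,2)→{1,2,3}; (5,4)→{1,4}. Safe: 5. Place at column 5.
Row 3: attacked by (1,2)→{2,4}; (2,5)→{4,5}; (5,4)→{2,4}. Safe: 1, 3. Place at column 3.
Row 4: attacked by (1,2)→{2,5}; (2,5)→{3,5}; (3,3)→{2,3,4}; (5,4)→{3,4,5}. Safe: 1. Place at column 1.
Columns [2, 5, 3, 1, 4], r−c [-1, -3, 0, 3, 1], r+c [3, 7, 6, 5, 9] are all distinct, so no two queens attack.

(1,2) (2,5) (3,3) (4,1) (5,4)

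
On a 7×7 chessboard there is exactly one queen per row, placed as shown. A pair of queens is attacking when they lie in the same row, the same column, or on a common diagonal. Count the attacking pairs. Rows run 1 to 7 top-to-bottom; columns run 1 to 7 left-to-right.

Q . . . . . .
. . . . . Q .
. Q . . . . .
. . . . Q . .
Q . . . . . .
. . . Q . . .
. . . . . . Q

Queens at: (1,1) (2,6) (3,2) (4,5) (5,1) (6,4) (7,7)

2

Same column: (1,1)–(5,1) (column 1).
Same diagonal: (1,1)–(7,7) (|1−7| = |1−7| = 6).
Total attacking pairs: 2.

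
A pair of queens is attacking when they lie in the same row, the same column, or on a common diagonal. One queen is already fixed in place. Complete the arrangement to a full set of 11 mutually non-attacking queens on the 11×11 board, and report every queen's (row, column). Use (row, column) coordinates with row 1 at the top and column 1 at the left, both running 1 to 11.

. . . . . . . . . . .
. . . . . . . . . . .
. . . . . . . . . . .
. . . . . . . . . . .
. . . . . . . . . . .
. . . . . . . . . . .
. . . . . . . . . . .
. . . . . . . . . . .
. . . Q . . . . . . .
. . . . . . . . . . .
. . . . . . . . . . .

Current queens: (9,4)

(1,9) (2,6) (3,8) (4,11) (5,1) (6,3) (7,7) (8,10) (9,4) (10,2) (11,5)

Row 1: attacked by (9,4)→{4}. Safe: 1, 2, 3, 5, 6, 7, 8, 9, 10, 11. Place at column 9.
Row 2: attacked by (1,9)→{8,9,10}; (9,4)→{4,11}. Safe: 1, 2, 3, 5, 6, 7. Place at column 6.
Row 3: attacked by (1,9)→{7,9,11}; (2,6)→{5,6,7}; (9,4)→{4,10}. Safe: 1, 2, 3, 8. Place at column 8.
Row 4: attacked by (1,9)→{6,9}; (2,6)→{4,6,8}; (3,8)→{7,8,9}; (9,4)→{4,9}. Safe: 1, 2, 3, 5, 10, 11. Place at column 11.
Row 5: attacked by (1,9)→{5,9}; (2,6)→{3,6,9}; (3,8)→{6,8,10}; (4,11)→{10,11}; (9,4)→{4,8}. Safe: 1, 2, 7. Place at column 1.
Row 6: attacked by (1,9)→{4,9}; (2,6)→{2,6,10}; (3,8)→{5,8,11}; (4,11)→{9,11}; (5,1)→{1,2}; (9,4)→{1,4,7}. Safe: 3. Place at column 3.
Row 7: attacked by (1,9)→{3,9}; (2,6)→{1,6,11}; (3,8)→{4,8}; (4,11)→{8,11}; (5,1)→{1,3}; (6,3)→{2,3,4}; (9,4)→{2,4,6}. Safe: 5, 7, 10. Place at column 7.
Row 8: attacked by (1,9)→{2,9}; (2,6)→{6}; (3,8)→{3,8}; (4,11)→{7,11}; (5,1)→{1,4}; (6,3)→{1,3,5}; (7,7)→{6,7,8}; (9,4)→{3,4,5}. Safe: 10. Place at column 10.
Row 10: attacked by (1,9)→{9}; (2,6)→{6}; (3,8)→{1,8}; (4,11)→{5,11}; (5,1)→{1,6}; (6,3)→{3,7}; (7,7)→{4,7,10}; (8,10)→{8,10}; (9,4)→{3,4,5}. Safe: 2. Place at column 2.
Row 11: attacked by (1,9)→{9}; (2,6)→{6}; (3,8)→{8}; (4,11)→{4,11}; (5,1)→{1,7}; (6,3)→{3,8}; (7,7)→{3,7,11}; (8,10)→{7,10}; (9,4)→{2,4,6}; (10,2)→{1,2,3}. Safe: 5. Place at column 5.
Columns [9, 6, 8, 11, 1, 3, 7, 10, 4, 2, 5], r−c [-8, -4, -5, -7, 4, 3, 0, -2, 5, 8, 6], r+c [10, 8, 11, 15, 6, 9, 14, 18, 13, 12, 16] are all distinct, so no two queens attack.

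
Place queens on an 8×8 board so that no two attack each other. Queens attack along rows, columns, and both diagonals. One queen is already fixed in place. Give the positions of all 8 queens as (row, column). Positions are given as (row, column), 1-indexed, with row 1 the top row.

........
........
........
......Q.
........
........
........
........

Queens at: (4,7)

(1,3) (2,8) (3,4) (4,7) (5,1) (6,6) (7,2) (8,5)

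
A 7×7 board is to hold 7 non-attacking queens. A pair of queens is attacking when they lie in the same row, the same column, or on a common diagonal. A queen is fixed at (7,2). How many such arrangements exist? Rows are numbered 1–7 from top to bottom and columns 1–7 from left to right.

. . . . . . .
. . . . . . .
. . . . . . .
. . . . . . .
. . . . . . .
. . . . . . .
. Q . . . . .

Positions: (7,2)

7

Branch on row 1: col 1 → 0; col 3 → 0; col 4 → 1; col 5 → 1; col 6 → 4; col 7 → 1.
Sum: 0 + 0 + 1 + 1 + 4 + 1 = 7.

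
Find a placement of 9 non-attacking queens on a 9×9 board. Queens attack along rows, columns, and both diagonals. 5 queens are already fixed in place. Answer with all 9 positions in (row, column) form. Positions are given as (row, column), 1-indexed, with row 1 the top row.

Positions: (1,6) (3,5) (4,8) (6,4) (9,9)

(1,6) (2,3) (3,5) (4,8) (5,1) (6,4) (7,2) (8,7) (9,9)

Row 2: attacked by (1,6)→{5,6,7}; (3,5)→{4,5,6}; (4,8)→{6,8}; (6,4)→{4,8}; (9,9)→{2,9}. Safe: 1, 3. Place at column 3.
Row 5: attacked by (1,6)→{2,6}; (2,3)→{3,6}; (3,5)→{3,5,7}; (4,8)→{7,8,9}; (6,4)→{3,4,5}; (9,9)→{5,9}. Safe: 1. Place at column 1.
Row 7: attacked by (1,6)→{6}; (2,3)→{3,8}; (3,5)→{1,5,9}; (4,8)→{5,8}; (5,1)→{1,3}; (6,4)→{3,4,5}; (9,9)→{7,9}. Safe: 2. Place at column 2.
Row 8: attacked by (1,6)→{6}; (2,3)→{3,9}; (3,5)→{5}; (4,8)→{4,8}; (5,1)→{1,4}; (6,4)→{2,4,6}; (7,2)→{1,2,3}; (9,9)→{8,9}. Safe: 7. Place at column 7.
Columns [6, 3, 5, 8, 1, 4, 2, 7, 9], r−c [-5, -1, -2, -4, 4, 2, 5, 1, 0], r+c [7, 5, 8, 12, 6, 10, 9, 15, 18] are all distinct, so no two queens attack.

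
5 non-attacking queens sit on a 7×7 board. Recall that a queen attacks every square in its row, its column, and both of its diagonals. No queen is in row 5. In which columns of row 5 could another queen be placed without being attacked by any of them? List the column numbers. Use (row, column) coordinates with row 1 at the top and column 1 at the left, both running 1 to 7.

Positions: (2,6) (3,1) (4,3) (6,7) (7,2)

(2,6) attacks row 5 at column 6 and diagonals 3.
(3,1) attacks row 5 at column 1 and diagonals 3.
(4,3) attacks row 5 at column 3 and diagonals 2, 4.
(6,7) attacks row 5 at column 7 and diagonals 6.
(7,2) attacks row 5 at column 2 and diagonals 4.
Attacked columns: {1, 2, 3, 4, 6, 7}. Safe: {5}.

columns 5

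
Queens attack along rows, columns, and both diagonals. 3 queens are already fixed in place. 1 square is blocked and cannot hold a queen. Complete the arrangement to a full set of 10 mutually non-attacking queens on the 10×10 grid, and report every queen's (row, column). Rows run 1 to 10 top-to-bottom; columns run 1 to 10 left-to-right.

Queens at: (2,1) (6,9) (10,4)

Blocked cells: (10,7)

(1,6) (2,1) (3,10) (4,5) (5,7) (6,9) (7,3) (8,8) (9,2) (10,4)

Row 1: attacked by (2,1)→{1,2}; (6,9)→{4,9}; (10,4)→{4}. Safe: 3, 5, 6, 7, 8, 10. Place at column 6.
Row 3: attacked by (1,6)→{4,6,8}; (2,1)→{1,2}; (6,9)→{6,9}; (10,4)→{4}. Safe: 3, 5, 7, 10. Place at column 10.
Row 4: attacked by (1,6)→{3,6,9}; (2,1)→{1,3}; (3,10)→{9,10}; (6,9)→{7,9}; (10,4)→{4,10}. Safe: 2, 5, 8. Place at column 5.
Row 5: attacked by (1,6)→{2,6,10}; (2,1)→{1,4}; (3,10)→{8,10}; (4,5)→{4,5,6}; (6,9)→{8,9,10}; (10,4)→{4,9}. Safe: 3, 7. Place at column 7.
Row 7: attacked by (1,6)→{6}; (2,1)→{1,6}; (3,10)→{6,10}; (4,5)→{2,5,8}; (5,7)→{5,7,9}; (6,9)→{8,9,10}; (10,4)→{1,4,7}. Safe: 3. Place at column 3.
Row 8: attacked by (1,6)→{6}; (2,1)→{1,7}; (3,10)→{5,10}; (4,5)→{1,5,9}; (5,7)→{4,7,10}; (6,9)→{7,9}; (7,3)→{2,3,4}; (10,4)→{2,4,6}. Safe: 8. Place at column 8.
Row 9: attacked by (1,6)→{6}; (2,1)→{1,8}; (3,10)→{4,10}; (4,5)→{5,10}; (5,7)→{3,7}; (6,9)→{6,9}; (7,3)→{1,3,5}; (8,8)→{7,8,9}; (10,4)→{3,4,5}. Safe: 2. Place at column 2.
Columns [6, 1, 10, 5, 7, 9, 3, 8, 2, 4], r−c [-5, 1, -7, -1, -2, -3, 4, 0, 7, 6], r+c [7, 3, 13, 9, 12, 15, 10, 16, 11, 14] are all distinct, so no two queens attack.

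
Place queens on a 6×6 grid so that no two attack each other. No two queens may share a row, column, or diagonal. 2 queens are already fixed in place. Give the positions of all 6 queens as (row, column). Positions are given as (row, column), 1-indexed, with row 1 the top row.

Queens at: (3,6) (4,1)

Row 1: attacked by (3,6)→{4,6}; (4,1)→{1,4}. Safe: 2, 3, 5. Place at column 2.
Row 2: attacked by (1,2)→{1,2,3}; (3,6)→{5,6}; (4,1)→{1,3}. Safe: 4. Place at column 4.
Row 5: attacked by (1,2)→{2,6}; (2,4)→{1,4}; (3,6)→{4,6}; (4,1)→{1,2}. Safe: 3, 5. Place at column 3.
Row 6: attacked by (1,2)→{2}; (2,4)→{4}; (3,6)→{3,6}; (4,1)→{1,3}; (5,3)→{2,3,4}. Safe: 5. Place at column 5.
Columns [2, 4, 6, 1, 3, 5], r−c [-1, -2, -3, 3, 2, 1], r+c [3, 6, 9, 5, 8, 11] are all distinct, so no two queens attack.

(1,2) (2,4) (3,6) (4,1) (5,3) (6,5)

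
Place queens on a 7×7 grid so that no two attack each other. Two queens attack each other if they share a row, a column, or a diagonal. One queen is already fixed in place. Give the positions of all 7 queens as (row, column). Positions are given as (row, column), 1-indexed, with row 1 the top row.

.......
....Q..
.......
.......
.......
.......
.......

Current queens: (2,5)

(1,1) (2,5) (3,2) (4,6) (5,3) (6,7) (7,4)

Row 1: attacked by (2,5)→{4,5,6}. Safe: 1, 2, 3, 7. Place at column 1.
Row 3: attacked by (1,1)→{1,3}; (2,5)→{4,5,6}. Safe: 2, 7. Place at column 2.
Row 4: attacked by (1,1)→{1,4}; (2,5)→{3,5,7}; (3,2)→{1,2,3}. Safe: 6. Place at column 6.
Row 5: attacked by (1,1)→{1,5}; (2,5)→{2,5}; (3,2)→{2,4}; (4,6)→{5,6,7}. Safe: 3. Place at column 3.
Row 6: attacked by (1,1)→{1,6}; (2,5)→{1,5}; (3,2)→{2,5}; (4,6)→{4,6}; (5,3)→{2,3,4}. Safe: 7. Place at column 7.
Row 7: attacked by (1,1)→{1,7}; (2,5)→{5}; (3,2)→{2,6}; (4,6)→{3,6}; (5,3)→{1,3,5}; (6,7)→{6,7}. Safe: 4. Place at column 4.
Columns [1, 5, 2, 6, 3, 7, 4], r−c [0, -3, 1, -2, 2, -1, 3], r+c [2, 7, 5, 10, 8, 13, 11] are all distinct, so no two queens attack.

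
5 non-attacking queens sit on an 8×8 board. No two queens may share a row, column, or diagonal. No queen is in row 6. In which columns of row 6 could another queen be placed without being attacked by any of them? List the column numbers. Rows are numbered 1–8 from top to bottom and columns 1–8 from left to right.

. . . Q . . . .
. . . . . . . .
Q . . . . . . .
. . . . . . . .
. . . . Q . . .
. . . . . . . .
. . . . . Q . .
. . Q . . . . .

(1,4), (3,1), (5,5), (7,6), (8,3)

columns 2, 8

(1,4) attacks row 6 at column 4.
(3,1) attacks row 6 at column 1 and diagonals 4.
(5,5) attacks row 6 at column 5 and diagonals 4, 6.
(7,6) attacks row 6 at column 6 and diagonals 5, 7.
(8,3) attacks row 6 at column 3 and diagonals 1, 5.
Attacked columns: {1, 3, 4, 5, 6, 7}. Safe: {2, 8}.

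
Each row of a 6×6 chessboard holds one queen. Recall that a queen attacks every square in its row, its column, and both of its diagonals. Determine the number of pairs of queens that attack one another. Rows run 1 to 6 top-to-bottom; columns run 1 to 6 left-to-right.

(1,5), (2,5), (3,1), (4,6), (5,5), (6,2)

Same column: (1,5)–(2,5) (column 5); (1,5)–(5,5) (column 5); (2,5)–(5,5) (column 5).
Same diagonal: (4,6)–(5,5) (|4−5| = |6−5| = 1).
Total attacking pairs: 4.

4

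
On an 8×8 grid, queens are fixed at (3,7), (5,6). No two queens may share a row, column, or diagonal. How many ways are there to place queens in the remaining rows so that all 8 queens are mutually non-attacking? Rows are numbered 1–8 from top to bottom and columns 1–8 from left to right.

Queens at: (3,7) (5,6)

Branch on row 1: col 1 → 0; col 3 → 0; col 4 → 2; col 8 → 0.
Sum: 0 + 0 + 2 + 0 = 2.

2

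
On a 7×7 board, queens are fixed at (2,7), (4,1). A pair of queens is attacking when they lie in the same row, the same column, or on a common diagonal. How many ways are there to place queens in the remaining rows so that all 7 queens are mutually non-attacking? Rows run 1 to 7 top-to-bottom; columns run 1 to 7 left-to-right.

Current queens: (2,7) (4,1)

1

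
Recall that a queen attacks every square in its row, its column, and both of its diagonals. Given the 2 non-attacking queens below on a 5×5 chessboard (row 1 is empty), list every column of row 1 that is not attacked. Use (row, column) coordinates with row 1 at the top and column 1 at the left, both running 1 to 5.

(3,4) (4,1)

columns 3, 5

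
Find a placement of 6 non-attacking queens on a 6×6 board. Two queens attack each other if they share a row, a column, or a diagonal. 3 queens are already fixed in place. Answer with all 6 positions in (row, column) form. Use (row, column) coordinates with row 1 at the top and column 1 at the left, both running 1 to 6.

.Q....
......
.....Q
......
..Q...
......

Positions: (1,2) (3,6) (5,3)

Row 2: attacked by (1,2)→{1,2,3}; (3,6)→{5,6}; (5,3)→{3,6}. Safe: 4. Place at column 4.
Row 4: attacked by (1,2)→{2,5}; (2,4)→{2,4,6}; (3,6)→{5,6}; (5,3)→{2,3,4}. Safe: 1. Place at column 1.
Row 6: attacked by (1,2)→{2}; (2,4)→{4}; (3,6)→{3,6}; (4,1)→{1,3}; (5,3)→{2,3,4}. Safe: 5. Place at column 5.
Columns [2, 4, 6, 1, 3, 5], r−c [-1, -2, -3, 3, 2, 1], r+c [3, 6, 9, 5, 8, 11] are all distinct, so no two queens attack.

(1,2) (2,4) (3,6) (4,1) (5,3) (6,5)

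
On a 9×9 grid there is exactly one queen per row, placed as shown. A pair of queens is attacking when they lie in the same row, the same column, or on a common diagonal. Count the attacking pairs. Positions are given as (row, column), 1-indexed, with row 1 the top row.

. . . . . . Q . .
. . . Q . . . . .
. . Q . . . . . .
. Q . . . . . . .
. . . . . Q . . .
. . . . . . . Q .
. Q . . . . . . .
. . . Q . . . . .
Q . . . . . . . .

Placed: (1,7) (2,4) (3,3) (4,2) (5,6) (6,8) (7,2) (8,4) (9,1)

Same column: (2,4)–(8,4) (column 4); (4,2)–(7,2) (column 2).
Same diagonal: (2,4)–(3,3) (|2−3| = |4−3| = 1); (2,4)–(4,2) (|2−4| = |4−2| = 2); (2,4)–(6,8) (|2−6| = |4−8| = 4); (3,3)–(4,2) (|3−4| = |3−2| = 1).
Total attacking pairs: 6.

6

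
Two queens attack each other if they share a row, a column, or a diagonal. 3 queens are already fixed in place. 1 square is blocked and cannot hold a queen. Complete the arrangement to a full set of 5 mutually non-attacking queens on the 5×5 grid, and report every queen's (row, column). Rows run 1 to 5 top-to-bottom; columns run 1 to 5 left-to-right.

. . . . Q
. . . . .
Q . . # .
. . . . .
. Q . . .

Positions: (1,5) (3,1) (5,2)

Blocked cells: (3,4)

Row 2: attacked by (1,5)→{4,5}; (3,1)→{1,2}; (5,2)→{2,5}. Safe: 3. Place at column 3.
Row 4: attacked by (1,5)→{2,5}; (2,3)→{1,3,5}; (3,1)→{1,2}; (5,2)→{1,2,3}. Safe: 4. Place at column 4.
Columns [5, 3, 1, 4, 2], r−c [-4, -1, 2, 0, 3], r+c [6, 5, 4, 8, 7] are all distinct, so no two queens attack.

(1,5) (2,3) (3,1) (4,4) (5,2)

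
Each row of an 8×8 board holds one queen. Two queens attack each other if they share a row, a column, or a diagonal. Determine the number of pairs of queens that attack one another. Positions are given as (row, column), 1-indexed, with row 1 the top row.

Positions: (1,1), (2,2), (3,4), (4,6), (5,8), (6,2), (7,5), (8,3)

2

Same column: (2,2)–(6,2) (column 2).
Same diagonal: (1,1)–(2,2) (|1−2| = |1−2| = 1).
Total attacking pairs: 2.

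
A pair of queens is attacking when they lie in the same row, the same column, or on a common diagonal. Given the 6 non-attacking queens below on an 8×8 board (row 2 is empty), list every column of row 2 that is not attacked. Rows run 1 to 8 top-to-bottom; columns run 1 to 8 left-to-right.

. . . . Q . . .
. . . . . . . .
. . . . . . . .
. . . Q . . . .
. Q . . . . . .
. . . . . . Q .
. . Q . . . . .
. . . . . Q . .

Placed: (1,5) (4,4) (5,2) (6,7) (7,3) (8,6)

columns 1

(1,5) attacks row 2 at column 5 and diagonals 4, 6.
(4,4) attacks row 2 at column 4 and diagonals 2, 6.
(5,2) attacks row 2 at column 2 and diagonals 5.
(6,7) attacks row 2 at column 7 and diagonals 3.
(7,3) attacks row 2 at column 3 and diagonals 8.
(8,6) attacks row 2 at column 6.
Attacked columns: {2, 3, 4, 5, 6, 7, 8}. Safe: {1}.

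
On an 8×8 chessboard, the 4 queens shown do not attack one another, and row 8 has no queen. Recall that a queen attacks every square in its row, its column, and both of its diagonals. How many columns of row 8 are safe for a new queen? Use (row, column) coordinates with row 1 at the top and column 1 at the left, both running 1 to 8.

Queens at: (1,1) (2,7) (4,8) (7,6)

(1,1) attacks row 8 at column 1 and diagonals 8.
(2,7) attacks row 8 at column 7 and diagonals 1.
(4,8) attacks row 8 at column 8 and diagonals 4.
(7,6) attacks row 8 at column 6 and diagonals 5, 7.
Attacked columns: {1, 4, 5, 6, 7, 8}. Safe: {2, 3}.

2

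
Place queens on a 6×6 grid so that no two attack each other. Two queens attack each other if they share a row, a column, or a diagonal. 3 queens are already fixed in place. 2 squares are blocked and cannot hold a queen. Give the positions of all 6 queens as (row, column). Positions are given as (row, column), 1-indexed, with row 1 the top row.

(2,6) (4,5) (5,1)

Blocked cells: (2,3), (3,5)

Row 1: attacked by (2,6)→{5,6}; (4,5)→{2,5}; (5,1)→{1,5}. Safe: 3, 4. Place at column 3.
Row 3: attacked by (1,3)→{1,3,5}; (2,6)→{5,6}; (4,5)→{4,5,6}; (5,1)→{1,3}. Blocked: 5. Safe: 2. Place at column 2.
Row 6: attacked by (1,3)→{3}; (2,6)→{2,6}; (3,2)→{2,5}; (4,5)→{3,5}; (5,1)→{1,2}. Safe: 4. Place at column 4.
Columns [3, 6, 2, 5, 1, 4], r−c [-2, -4, 1, -1, 4, 2], r+c [4, 8, 5, 9, 6, 10] are all distinct, so no two queens attack.

(1,3) (2,6) (3,2) (4,5) (5,1) (6,4)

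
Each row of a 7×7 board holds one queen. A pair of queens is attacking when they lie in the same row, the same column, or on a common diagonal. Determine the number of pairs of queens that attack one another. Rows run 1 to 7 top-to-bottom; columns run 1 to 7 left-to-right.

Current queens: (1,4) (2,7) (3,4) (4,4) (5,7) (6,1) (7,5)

6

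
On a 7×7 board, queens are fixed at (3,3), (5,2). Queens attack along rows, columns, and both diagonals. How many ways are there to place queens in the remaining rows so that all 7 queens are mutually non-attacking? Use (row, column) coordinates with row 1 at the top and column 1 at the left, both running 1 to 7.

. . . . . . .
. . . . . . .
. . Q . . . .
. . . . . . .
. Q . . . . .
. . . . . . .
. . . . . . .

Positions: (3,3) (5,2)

Branch on row 1: col 4 → 2; col 7 → 0.
Sum: 2 + 0 = 2.

2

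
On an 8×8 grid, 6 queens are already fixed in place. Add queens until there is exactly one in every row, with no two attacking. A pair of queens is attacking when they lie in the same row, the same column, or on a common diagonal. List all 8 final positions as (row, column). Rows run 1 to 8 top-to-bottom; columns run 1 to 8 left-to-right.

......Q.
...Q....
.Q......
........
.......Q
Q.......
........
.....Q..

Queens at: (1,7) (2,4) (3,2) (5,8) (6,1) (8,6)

(1,7) (2,4) (3,2) (4,5) (5,8) (6,1) (7,3) (8,6)

Row 4: attacked by (1,7)→{4,7}; (2,4)→{2,4,6}; (3,2)→{1,2,3}; (5,8)→{7,8}; (6,1)→{1,3}; (8,6)→{2,6}. Safe: 5. Place at column 5.
Row 7: attacked by (1,7)→{1,7}; (2,4)→{4}; (3,2)→{2,6}; (4,5)→{2,5,8}; (5,8)→{6,8}; (6,1)→{1,2}; (8,6)→{5,6,7}. Safe: 3. Place at column 3.
Columns [7, 4, 2, 5, 8, 1, 3, 6], r−c [-6, -2, 1, -1, -3, 5, 4, 2], r+c [8, 6, 5, 9, 13, 7, 10, 14] are all distinct, so no two queens attack.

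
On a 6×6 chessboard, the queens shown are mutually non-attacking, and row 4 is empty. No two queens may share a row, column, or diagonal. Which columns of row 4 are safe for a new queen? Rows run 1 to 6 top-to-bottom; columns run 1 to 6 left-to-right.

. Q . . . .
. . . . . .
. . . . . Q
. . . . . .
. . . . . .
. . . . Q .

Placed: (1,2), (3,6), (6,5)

(1,2) attacks row 4 at column 2 and diagonals 5.
(3,6) attacks row 4 at column 6 and diagonals 5.
(6,5) attacks row 4 at column 5 and diagonals 3.
Attacked columns: {2, 3, 5, 6}. Safe: {1, 4}.

columns 1, 4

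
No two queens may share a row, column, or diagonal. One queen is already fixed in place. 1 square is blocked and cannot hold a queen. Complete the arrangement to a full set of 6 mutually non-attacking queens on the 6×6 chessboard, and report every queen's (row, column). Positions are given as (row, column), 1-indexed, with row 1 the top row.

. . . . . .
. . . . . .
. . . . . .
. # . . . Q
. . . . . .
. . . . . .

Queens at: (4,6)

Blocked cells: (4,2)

Row 1: attacked by (4,6)→{3,6}. Safe: 1, 2, 4, 5. Place at column 5.
Row 2: attacked by (1,5)→{4,5,6}; (4,6)→{4,6}. Safe: 1, 2, 3. Place at column 3.
Row 3: attacked by (1,5)→{3,5}; (2,3)→{2,3,4}; (4,6)→{5,6}. Safe: 1. Place at column 1.
Row 5: attacked by (1,5)→{1,5}; (2,3)→{3,6}; (3,1)→{1,3}; (4,6)→{5,6}. Safe: 2, 4. Place at column 4.
Row 6: attacked by (1,5)→{5}; (2,3)→{3}; (3,1)→{1,4}; (4,6)→{4,6}; (5,4)→{3,4,5}. Safe: 2. Place at column 2.
Columns [5, 3, 1, 6, 4, 2], r−c [-4, -1, 2, -2, 1, 4], r+c [6, 5, 4, 10, 9, 8] are all distinct, so no two queens attack.

(1,5) (2,3) (3,1) (4,6) (5,4) (6,2)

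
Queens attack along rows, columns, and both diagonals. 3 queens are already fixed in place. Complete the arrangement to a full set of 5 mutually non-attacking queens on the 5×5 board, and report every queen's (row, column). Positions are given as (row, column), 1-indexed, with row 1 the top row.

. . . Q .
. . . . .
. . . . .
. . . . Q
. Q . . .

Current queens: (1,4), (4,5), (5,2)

(1,4) (2,1) (3,3) (4,5) (5,2)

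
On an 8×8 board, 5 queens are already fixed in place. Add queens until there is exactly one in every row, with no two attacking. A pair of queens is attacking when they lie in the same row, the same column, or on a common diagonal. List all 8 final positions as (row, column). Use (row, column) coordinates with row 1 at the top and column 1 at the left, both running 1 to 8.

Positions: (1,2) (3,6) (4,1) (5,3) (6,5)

Row 2: attacked by (1,2)→{1,2,3}; (3,6)→{5,6,7}; (4,1)→{1,3}; (5,3)→{3,6}; (6,5)→{1,5}. Safe: 4, 8. Place at column 8.
Row 7: attacked by (1,2)→{2,8}; (2,8)→{3,8}; (3,6)→{2,6}; (4,1)→{1,4}; (5,3)→{1,3,5}; (6,5)→{4,5,6}. Safe: 7. Place at column 7.
Row 8: attacked by (1,2)→{2}; (2,8)→{2,8}; (3,6)→{1,6}; (4,1)→{1,5}; (5,3)→{3,6}; (6,5)→{3,5,7}; (7,7)→{6,7,8}. Safe: 4. Place at column 4.
Columns [2, 8, 6, 1, 3, 5, 7, 4], r−c [-1, -6, -3, 3, 2, 1, 0, 4], r+c [3, 10, 9, 5, 8, 11, 14, 12] are all distinct, so no two queens attack.

(1,2) (2,8) (3,6) (4,1) (5,3) (6,5) (7,7) (8,4)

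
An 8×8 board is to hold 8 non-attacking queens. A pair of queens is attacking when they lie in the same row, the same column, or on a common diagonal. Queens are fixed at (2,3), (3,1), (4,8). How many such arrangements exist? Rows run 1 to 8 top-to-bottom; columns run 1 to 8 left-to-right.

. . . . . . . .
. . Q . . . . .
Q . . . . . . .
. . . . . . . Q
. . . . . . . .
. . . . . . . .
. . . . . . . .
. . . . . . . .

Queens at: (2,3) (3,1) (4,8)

2

Branch on row 1: col 6 → 2; col 7 → 0.
Sum: 2 + 0 = 2.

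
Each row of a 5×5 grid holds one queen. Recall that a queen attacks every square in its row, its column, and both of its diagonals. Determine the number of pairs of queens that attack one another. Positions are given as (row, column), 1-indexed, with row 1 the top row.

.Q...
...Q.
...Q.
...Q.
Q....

5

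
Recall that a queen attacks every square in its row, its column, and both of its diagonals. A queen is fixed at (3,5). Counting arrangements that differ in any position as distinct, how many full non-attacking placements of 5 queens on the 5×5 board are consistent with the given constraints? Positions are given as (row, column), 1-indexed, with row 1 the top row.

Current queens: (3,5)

2

Branch on row 1: col 1 → 1; col 2 → 0; col 4 → 1.
Sum: 1 + 0 + 1 = 2.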